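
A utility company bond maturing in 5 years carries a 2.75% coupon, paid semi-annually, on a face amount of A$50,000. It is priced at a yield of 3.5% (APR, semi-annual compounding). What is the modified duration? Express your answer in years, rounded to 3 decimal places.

Periodic yield y = 0.0175. First find Macaulay duration:
  t   CF        PV=CF/(1+0.0175)^t    t·PV
  1       687.50       675.6757       675.6757
  2       687.50       664.0547     1,328.1094
  3       687.50       652.6336     1,957.9009
  4       687.50       641.4090     2,565.6359
  5       687.50       630.3774     3,151.8868
  6       687.50       619.5355     3,717.2130
  7       687.50       608.8801     4,262.1607
  8       687.50       598.4080     4,787.2637
  9       687.50       588.1159     5,293.0433
  10   50,687.50    42,614.4309   426,144.3086
  Σ                 48,293.5207   453,883.1980
P = 48,293.5207; Macaulay duration = 453,883.1980 / 48,293.5207 = 9.39843 half-year periods = 4.69921 years.
Modified duration = D_Mac / (1 + y) = 4.69921 / 1.0175 = 4.61839 years.

4.618 years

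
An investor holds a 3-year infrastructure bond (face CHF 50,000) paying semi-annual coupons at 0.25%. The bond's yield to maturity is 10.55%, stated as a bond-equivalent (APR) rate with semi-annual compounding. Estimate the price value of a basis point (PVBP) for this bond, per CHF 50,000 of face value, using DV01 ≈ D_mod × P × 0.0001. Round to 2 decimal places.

CHF 10.52

Periodic yield y = 0.05275.
  t   CF        PV=CF/(1+0.05275)^t    t·PV
  1        62.50        59.3683        59.3683
  2        62.50        56.3936       112.7871
  3        62.50        53.5679       160.7036
  4        62.50        50.8837       203.5350
  5        62.50        48.3341       241.6706
  6    50,062.50    36,775.7072   220,654.2431
  Σ                 37,044.2548   221,432.3077
P = 37,044.2548; D_Mac = 5.97751 half-year periods = 2.98875 yrs; D_mod = 2.83900 yrs.
DV01 ≈ 2.83900 × 37,044.2548 × 0.0001 = 10.516851.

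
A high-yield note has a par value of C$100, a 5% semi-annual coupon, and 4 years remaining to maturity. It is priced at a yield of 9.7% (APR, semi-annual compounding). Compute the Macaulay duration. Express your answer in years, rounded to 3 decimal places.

Periodic yield y = 0.0485. Discount each cash flow and weight by its period:
  t   CF        PV=CF/(1+0.0485)^t    t·PV
  1         2.50         2.3844         2.3844
  2         2.50         2.2741         4.5481
  3         2.50         2.1689         6.5066
  4         2.50         2.0686         8.2742
  5         2.50         1.9729         9.8643
  6         2.50         1.8816        11.2897
  7         2.50         1.7946        12.5620
  8       102.50        70.1740       561.3922
  Σ                     84.7189       616.8215
Price P = Σ PV = 84.7189.
Macaulay duration = Σ(t·PV) / P = 616.8215 / 84.7189 = 7.28080 half-year periods.
In years: 7.28080 / 2 = 3.64040 years.

3.640 years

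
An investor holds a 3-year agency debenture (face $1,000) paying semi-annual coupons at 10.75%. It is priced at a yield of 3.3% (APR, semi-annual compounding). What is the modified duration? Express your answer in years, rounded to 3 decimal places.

2.636 years

Periodic yield y = 0.0165. First find Macaulay duration:
  t   CF        PV=CF/(1+0.0165)^t    t·PV
  1        53.75        52.8775        52.8775
  2        53.75        52.0192       104.0384
  3        53.75        51.1748       153.5245
  4        53.75        50.3441       201.3766
  5        53.75        49.5269       247.6347
  6     1,053.75       955.1977     5,731.1865
  Σ                  1,211.1404     6,490.6382
P = 1,211.1404; Macaulay duration = 6,490.6382 / 1,211.1404 = 5.35911 half-year periods = 2.67956 years.
Modified duration = D_Mac / (1 + y) = 2.67956 / 1.0165 = 2.63606 years.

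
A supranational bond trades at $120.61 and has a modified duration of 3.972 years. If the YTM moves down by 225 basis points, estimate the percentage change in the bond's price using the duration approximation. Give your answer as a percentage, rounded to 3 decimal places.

+8.937%

Duration approximation: ΔP/P ≈ -D_mod · Δy = -3.972 × (-0.0225) = +0.089370.
As a percentage: +8.9370%.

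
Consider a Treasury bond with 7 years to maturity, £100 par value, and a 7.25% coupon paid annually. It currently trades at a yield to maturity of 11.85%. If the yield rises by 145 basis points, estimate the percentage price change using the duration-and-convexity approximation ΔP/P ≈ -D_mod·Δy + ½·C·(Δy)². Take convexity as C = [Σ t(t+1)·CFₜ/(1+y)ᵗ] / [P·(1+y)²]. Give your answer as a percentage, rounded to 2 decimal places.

With y = 0.1185:
  t   CF        PV=CF/(1+0.1185)^t    t·PV        t(t+1)·PV
  1         7.25         6.4819         6.4819          12.9638
  2         7.25         5.7952        11.5903          34.7710
  3         7.25         5.1812        15.5436          62.1744
  4         7.25         4.6323        18.5291          92.6454
  5         7.25         4.1415        20.7075         124.2451
  6         7.25         3.7027        22.2164         155.5147
  7       107.25        48.9717       342.8021       2,742.4165
  Σ                     78.9065       437.8709       3,224.7309
P = 78.9065; D_Mac = 5.54924 yrs; D_mod = 4.96132 yrs; C = 32.66696.
Duration effect: -4.96132 × (+0.0145) = -0.071939
Convexity effect: 0.5 × 32.66696 × (0.0145)² = +0.0034341
ΔP/P ≈ -0.071939 + 0.0034341 = -0.068505 = -6.8505%.

-6.85%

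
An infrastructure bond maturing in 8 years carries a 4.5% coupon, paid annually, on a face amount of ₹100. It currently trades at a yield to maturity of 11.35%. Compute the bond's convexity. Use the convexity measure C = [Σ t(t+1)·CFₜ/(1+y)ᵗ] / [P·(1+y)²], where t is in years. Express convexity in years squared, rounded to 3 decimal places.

44.641

With y = 0.1135:
  t   CF        PV=CF/(1+0.1135)^t    t·PV        t(t+1)·PV
  1         4.50         4.0413         4.0413           8.0826
  2         4.50         3.6294         7.2588          21.7763
  3         4.50         3.2594         9.7783          39.1132
  4         4.50         2.9272        11.7088          58.5439
  5         4.50         2.6288        13.1441          78.8647
  6         4.50         2.3609        14.1652          99.1563
  7         4.50         2.1202        14.8415         118.7323
  8       104.50        44.2175       353.7403       3,183.6625
  Σ                     65.1848       428.6783       3,607.9318
P = 65.1848.
Convexity = Σ t(t+1)·PV / [P·(1+y)²] = 3,607.9318 / (65.1848 × 1.239882) = 44.64078.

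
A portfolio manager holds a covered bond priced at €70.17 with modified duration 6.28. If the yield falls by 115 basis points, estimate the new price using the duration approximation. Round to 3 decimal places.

Duration approximation: ΔP/P ≈ -D_mod · Δy = -6.28 × (-0.0115) = +0.072220.
New price ≈ 70.17 × (1 + 0.072220) = 75.2376774.

€75.238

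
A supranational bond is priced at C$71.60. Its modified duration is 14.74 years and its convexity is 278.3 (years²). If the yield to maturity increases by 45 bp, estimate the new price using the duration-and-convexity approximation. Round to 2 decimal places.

C$67.05

Duration effect: -D_mod·Δy = -14.74 × (+0.0045) = -0.066330
Convexity effect: ½·C·(Δy)² = 0.5 × 278.3 × (0.0045)² = +0.0028177875
ΔP/P ≈ -0.066330 + 0.0028177875 = -0.0635122125
New price ≈ 71.60 × (1 - 0.0635122125) = 67.052525585.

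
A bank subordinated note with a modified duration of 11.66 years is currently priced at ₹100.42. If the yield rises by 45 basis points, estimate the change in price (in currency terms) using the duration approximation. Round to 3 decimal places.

-₹5.269

Duration approximation: ΔP/P ≈ -D_mod · Δy = -11.66 × (+0.0045) = -0.052470.
ΔP ≈ 100.42 × (-0.052470) = -5.2690374.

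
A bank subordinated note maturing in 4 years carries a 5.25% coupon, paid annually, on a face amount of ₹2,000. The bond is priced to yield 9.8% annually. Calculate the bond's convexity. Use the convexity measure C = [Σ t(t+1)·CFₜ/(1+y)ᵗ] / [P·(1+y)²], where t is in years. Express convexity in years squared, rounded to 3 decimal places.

14.855

With y = 0.098:
  t   CF        PV=CF/(1+0.098)^t    t·PV        t(t+1)·PV
  1       105.00        95.6284        95.6284         191.2568
  2       105.00        87.0933       174.1865         522.5596
  3       105.00        79.3199       237.9598         951.8391
  4     2,105.00     1,448.2473     5,792.9894      28,964.9468
  Σ                  1,710.2890     6,300.7641      30,630.6024
P = 1,710.2890.
Convexity = Σ t(t+1)·PV / [P·(1+y)²] = 30,630.6024 / (1,710.2890 × 1.205604) = 14.85530.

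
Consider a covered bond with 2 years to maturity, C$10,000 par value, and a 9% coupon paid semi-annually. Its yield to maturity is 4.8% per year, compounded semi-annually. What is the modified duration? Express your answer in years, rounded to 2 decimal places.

Periodic yield y = 0.024. First find Macaulay duration:
  t   CF        PV=CF/(1+0.024)^t    t·PV
  1       450.00       439.4531       439.4531
  2       450.00       429.1534       858.3069
  3       450.00       419.0952     1,257.2855
  4    10,450.00     9,504.2196    38,016.8785
  Σ                 10,791.9214    40,571.9240
P = 10,791.9214; Macaulay duration = 40,571.9240 / 10,791.9214 = 3.75947 half-year periods = 1.87974 years.
Modified duration = D_Mac / (1 + y) = 1.87974 / 1.024 = 1.83568 years.

1.84 years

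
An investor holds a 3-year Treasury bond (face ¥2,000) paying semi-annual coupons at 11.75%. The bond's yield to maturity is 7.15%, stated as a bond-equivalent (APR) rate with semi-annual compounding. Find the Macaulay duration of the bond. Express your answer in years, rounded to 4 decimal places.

2.6379 years

Periodic yield y = 0.03575. Discount each cash flow and weight by its period:
  t   CF        PV=CF/(1+0.03575)^t    t·PV
  1       117.50       113.4444       113.4444
  2       117.50       109.5287       219.0574
  3       117.50       105.7482       317.2446
  4       117.50       102.0982       408.3928
  5       117.50        98.5742       492.8709
  6     2,117.50     1,715.1171    10,290.7024
  Σ                  2,244.5107    11,841.7125
Price P = Σ PV = 2,244.5107.
Macaulay duration = Σ(t·PV) / P = 11,841.7125 / 2,244.5107 = 5.27585 half-year periods.
In years: 5.27585 / 2 = 2.63793 years.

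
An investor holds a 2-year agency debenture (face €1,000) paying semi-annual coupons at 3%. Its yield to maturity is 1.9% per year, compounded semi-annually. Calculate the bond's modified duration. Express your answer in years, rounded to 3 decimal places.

Periodic yield y = 0.0095. First find Macaulay duration:
  t   CF        PV=CF/(1+0.0095)^t    t·PV
  1        15.00        14.8588        14.8588
  2        15.00        14.7190        29.4380
  3        15.00        14.5805        43.7415
  4     1,015.00       977.3289     3,909.3157
  Σ                  1,021.4873     3,997.3540
P = 1,021.4873; Macaulay duration = 3,997.3540 / 1,021.4873 = 3.91327 half-year periods = 1.95663 years.
Modified duration = D_Mac / (1 + y) = 1.95663 / 1.0095 = 1.93822 years.

1.938 years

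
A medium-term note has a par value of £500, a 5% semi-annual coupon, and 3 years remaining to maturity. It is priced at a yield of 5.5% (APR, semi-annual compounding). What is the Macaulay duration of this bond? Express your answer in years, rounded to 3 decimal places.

2.821 years

Periodic yield y = 0.0275. Discount each cash flow and weight by its period:
  t   CF        PV=CF/(1+0.0275)^t    t·PV
  1        12.50        12.1655        12.1655
  2        12.50        11.8399        23.6797
  3        12.50        11.5230        34.5689
  4        12.50        11.2146        44.8583
  5        12.50        10.9144        54.5721
  6       512.50       435.5148     2,613.0886
  Σ                    493.1720     2,782.9331
Price P = Σ PV = 493.1720.
Macaulay duration = Σ(t·PV) / P = 2,782.9331 / 493.1720 = 5.64293 half-year periods.
In years: 5.64293 / 2 = 2.82146 years.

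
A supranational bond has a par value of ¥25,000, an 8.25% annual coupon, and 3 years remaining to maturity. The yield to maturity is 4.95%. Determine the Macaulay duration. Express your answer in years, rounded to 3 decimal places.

2.787 years

Periodic yield y = 0.0495. Discount each cash flow and weight by its year:
  t   CF        PV=CF/(1+0.0495)^t    t·PV
  1     2,062.50     1,965.2215     1,965.2215
  2     2,062.50     1,872.5312     3,745.0625
  3    27,062.50    23,411.0334    70,233.1003
  Σ                 27,248.7862    75,943.3843
Price P = Σ PV = 27,248.7862.
Macaulay duration = Σ(t·PV) / P = 75,943.3843 / 27,248.7862 = 2.78704 years.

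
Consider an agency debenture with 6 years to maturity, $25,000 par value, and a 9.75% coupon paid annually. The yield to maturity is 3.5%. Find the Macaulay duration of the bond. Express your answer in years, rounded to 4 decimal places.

4.9866 years

Periodic yield y = 0.035. Discount each cash flow and weight by its year:
  t   CF        PV=CF/(1+0.035)^t    t·PV
  1     2,437.50     2,355.0725     2,355.0725
  2     2,437.50     2,275.4323     4,550.8647
  3     2,437.50     2,198.4853     6,595.4560
  4     2,437.50     2,124.1404     8,496.5617
  5     2,437.50     2,052.3096    10,261.5480
  6    27,437.50    22,320.4239   133,922.5436
  Σ                 33,325.8641   166,182.0464
Price P = Σ PV = 33,325.8641.
Macaulay duration = Σ(t·PV) / P = 166,182.0464 / 33,325.8641 = 4.98658 years.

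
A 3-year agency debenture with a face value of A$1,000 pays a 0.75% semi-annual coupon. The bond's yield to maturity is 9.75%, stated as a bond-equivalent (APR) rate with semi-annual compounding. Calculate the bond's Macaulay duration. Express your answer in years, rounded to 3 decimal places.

2.967 years

Periodic yield y = 0.04875. Discount each cash flow and weight by its period:
  t   CF        PV=CF/(1+0.04875)^t    t·PV
  1         3.75         3.5757         3.5757
  2         3.75         3.4095         6.8189
  3         3.75         3.2510         9.7530
  4         3.75         3.0999        12.3995
  5         3.75         2.9558        14.7789
  6     1,003.75       754.3862     4,526.3170
  Σ                    770.6780     4,573.6429
Price P = Σ PV = 770.6780.
Macaulay duration = Σ(t·PV) / P = 4,573.6429 / 770.6780 = 5.93457 half-year periods.
In years: 5.93457 / 2 = 2.96729 years.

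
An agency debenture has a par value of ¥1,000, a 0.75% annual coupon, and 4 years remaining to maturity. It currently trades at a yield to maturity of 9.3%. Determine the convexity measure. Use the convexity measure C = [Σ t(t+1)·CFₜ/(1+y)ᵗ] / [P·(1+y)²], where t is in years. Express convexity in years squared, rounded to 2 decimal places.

With y = 0.093:
  t   CF        PV=CF/(1+0.093)^t    t·PV        t(t+1)·PV
  1         7.50         6.8618         6.8618          13.7237
  2         7.50         6.2780        12.5560          37.6680
  3         7.50         5.7438        17.2315          68.9258
  4     1,007.50       705.9345     2,823.7380      14,118.6900
  Σ                    724.8182     2,860.3873      14,239.0075
P = 724.8182.
Convexity = Σ t(t+1)·PV / [P·(1+y)²] = 14,239.0075 / (724.8182 × 1.194649) = 16.44411.

16.44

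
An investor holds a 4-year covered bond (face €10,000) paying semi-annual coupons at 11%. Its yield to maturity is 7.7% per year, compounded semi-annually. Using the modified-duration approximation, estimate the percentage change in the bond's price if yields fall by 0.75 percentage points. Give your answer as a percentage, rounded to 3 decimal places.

Periodic yield y = 0.0385. Modified duration first:
  t   CF        PV=CF/(1+0.0385)^t    t·PV
  1       550.00       529.6100       529.6100
  2       550.00       509.9759     1,019.9519
  3       550.00       491.0698     1,473.2093
  4       550.00       472.8645     1,891.4579
  5       550.00       455.3341     2,276.6705
  6       550.00       438.4536     2,630.7219
  7       550.00       422.1990     2,955.3929
  8    10,550.00     7,798.3092    62,386.4739
  Σ                 11,117.8162    75,163.4882
P = 11,117.8162; D_Mac = 6.76063 half-year periods = 3.38032 yrs; D_mod = 3.38032/(1+0.0385) = 3.25500 yrs.
ΔP/P ≈ -D_mod · Δy = -3.25500 × (-0.0075) = +0.024412 = +2.4412%.

+2.441%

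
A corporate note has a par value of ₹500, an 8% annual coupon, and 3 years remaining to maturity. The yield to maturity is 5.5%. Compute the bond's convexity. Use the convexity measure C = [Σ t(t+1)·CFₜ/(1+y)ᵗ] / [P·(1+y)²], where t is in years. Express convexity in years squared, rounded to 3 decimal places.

9.780

With y = 0.055:
  t   CF        PV=CF/(1+0.055)^t    t·PV        t(t+1)·PV
  1        40.00        37.9147        37.9147          75.8294
  2        40.00        35.9381        71.8762         215.6286
  3       540.00       459.8714     1,379.6141       5,518.4565
  Σ                    533.7242     1,489.4050       5,809.9145
P = 533.7242.
Convexity = Σ t(t+1)·PV / [P·(1+y)²] = 5,809.9145 / (533.7242 × 1.113025) = 9.78020.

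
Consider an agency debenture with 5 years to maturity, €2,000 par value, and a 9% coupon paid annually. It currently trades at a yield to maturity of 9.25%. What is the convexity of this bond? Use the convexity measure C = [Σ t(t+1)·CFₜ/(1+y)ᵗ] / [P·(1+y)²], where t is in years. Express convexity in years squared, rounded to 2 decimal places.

With y = 0.0925:
  t   CF        PV=CF/(1+0.0925)^t    t·PV        t(t+1)·PV
  1       180.00       164.7597       164.7597         329.5195
  2       180.00       150.8098       301.6196         904.8589
  3       180.00       138.0410       414.1231       1,656.4923
  4       180.00       126.3533       505.4134       2,527.0668
  5     2,180.00     1,400.7133     7,003.5667      42,021.4003
  Σ                  1,980.6772     8,389.4825      47,439.3377
P = 1,980.6772.
Convexity = Σ t(t+1)·PV / [P·(1+y)²] = 47,439.3377 / (1,980.6772 × 1.193556) = 20.06698.

20.07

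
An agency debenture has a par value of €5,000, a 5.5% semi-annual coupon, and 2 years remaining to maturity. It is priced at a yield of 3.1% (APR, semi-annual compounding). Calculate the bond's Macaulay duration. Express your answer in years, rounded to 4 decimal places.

1.9231 years

Periodic yield y = 0.0155. Discount each cash flow and weight by its period:
  t   CF        PV=CF/(1+0.0155)^t    t·PV
  1       137.50       135.4013       135.4013
  2       137.50       133.3346       266.6692
  3       137.50       131.2995       393.8984
  4     5,137.50     4,830.9453    19,323.7814
  Σ                  5,230.9807    20,119.7502
Price P = Σ PV = 5,230.9807.
Macaulay duration = Σ(t·PV) / P = 20,119.7502 / 5,230.9807 = 3.84627 half-year periods.
In years: 3.84627 / 2 = 1.92313 years.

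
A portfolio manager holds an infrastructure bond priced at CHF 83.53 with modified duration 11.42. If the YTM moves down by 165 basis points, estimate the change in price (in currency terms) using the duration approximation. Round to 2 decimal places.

+CHF 15.74

Duration approximation: ΔP/P ≈ -D_mod · Δy = -11.42 × (-0.0165) = +0.188430.
ΔP ≈ 83.53 × (+0.188430) = +15.7395579.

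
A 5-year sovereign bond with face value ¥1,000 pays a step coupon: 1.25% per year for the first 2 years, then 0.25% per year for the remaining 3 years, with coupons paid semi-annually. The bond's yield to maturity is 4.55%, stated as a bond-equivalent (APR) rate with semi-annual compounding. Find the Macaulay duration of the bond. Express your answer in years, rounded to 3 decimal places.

Periodic yield y = 0.02275. Discount each cash flow and weight by its period:
  t   CF        PV=CF/(1+0.02275)^t    t·PV
  1         6.25         6.1110         6.1110
  2         6.25         5.9750        11.9501
  3         6.25         5.8421        17.5264
  4         6.25         5.7122        22.8487
  5         1.25         1.1170         5.5851
  6         1.25         1.0922         6.5531
  7         1.25         1.0679         7.4752
  8         1.25         1.0441         8.3530
  9         1.25         1.0209         9.1881
  10    1,001.25       799.5537     7,995.5372
  Σ                    828.5362     8,091.1279
Price P = Σ PV = 828.5362.
Macaulay duration = Σ(t·PV) / P = 8,091.1279 / 828.5362 = 9.76557 half-year periods.
In years: 9.76557 / 2 = 4.88278 years.

4.883 years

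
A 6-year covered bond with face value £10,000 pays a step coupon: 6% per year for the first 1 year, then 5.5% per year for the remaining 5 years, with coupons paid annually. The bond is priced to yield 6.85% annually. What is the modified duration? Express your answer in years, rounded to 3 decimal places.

Periodic yield y = 0.0685. First find Macaulay duration:
  t   CF        PV=CF/(1+0.0685)^t    t·PV
  1       600.00       561.5349       561.5349
  2       550.00       481.7410       963.4821
  3       550.00       450.8573     1,352.5719
  4       550.00       421.9535     1,687.8140
  5       550.00       394.9027     1,974.5133
  6    10,550.00     7,089.3318    42,535.9906
  Σ                  9,400.3211    49,075.9067
P = 9,400.3211; Macaulay duration = 49,075.9067 / 9,400.3211 = 5.22066 years.
Modified duration = D_Mac / (1 + y) = 5.22066 / 1.0685 = 4.88597 years.

4.886 years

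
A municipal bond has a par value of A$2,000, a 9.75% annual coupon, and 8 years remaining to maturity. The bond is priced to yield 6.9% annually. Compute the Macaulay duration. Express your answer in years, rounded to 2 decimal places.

6.08 years

Periodic yield y = 0.069. Discount each cash flow and weight by its year:
  t   CF        PV=CF/(1+0.069)^t    t·PV
  1       195.00       182.4135       182.4135
  2       195.00       170.6394       341.2787
  3       195.00       159.6252       478.8756
  4       195.00       149.3220       597.2880
  5       195.00       139.6838       698.4191
  6       195.00       130.6677       784.0064
  7       195.00       122.2336       855.6353
  8     2,195.00     1,287.1018    10,296.8141
  Σ                  2,341.6870    14,234.7307
Price P = Σ PV = 2,341.6870.
Macaulay duration = Σ(t·PV) / P = 14,234.7307 / 2,341.6870 = 6.07884 years.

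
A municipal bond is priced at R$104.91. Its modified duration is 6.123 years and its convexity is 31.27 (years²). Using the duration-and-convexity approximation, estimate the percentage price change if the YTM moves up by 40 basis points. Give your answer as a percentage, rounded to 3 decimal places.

Duration effect: -D_mod·Δy = -6.123 × (+0.004) = -0.024492
Convexity effect: ½·C·(Δy)² = 0.5 × 31.27 × (0.004)² = +0.00025016
ΔP/P ≈ -0.024492 + 0.00025016 = -0.02424184
= -2.424184%.

-2.424%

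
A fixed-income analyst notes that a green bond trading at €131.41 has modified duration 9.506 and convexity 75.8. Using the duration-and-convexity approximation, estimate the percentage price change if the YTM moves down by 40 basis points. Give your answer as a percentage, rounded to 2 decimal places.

+3.86%

Duration effect: -D_mod·Δy = -9.506 × (-0.004) = +0.038024
Convexity effect: ½·C·(Δy)² = 0.5 × 75.8 × (-0.004)² = +0.0006064
ΔP/P ≈ +0.038024 + 0.0006064 = +0.0386304
= +3.86304%.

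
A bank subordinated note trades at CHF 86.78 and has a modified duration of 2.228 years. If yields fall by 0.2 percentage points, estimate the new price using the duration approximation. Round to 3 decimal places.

Duration approximation: ΔP/P ≈ -D_mod · Δy = -2.228 × (-0.002) = +0.004456.
New price ≈ 86.78 × (1 + 0.004456) = 87.16669168.

CHF 87.167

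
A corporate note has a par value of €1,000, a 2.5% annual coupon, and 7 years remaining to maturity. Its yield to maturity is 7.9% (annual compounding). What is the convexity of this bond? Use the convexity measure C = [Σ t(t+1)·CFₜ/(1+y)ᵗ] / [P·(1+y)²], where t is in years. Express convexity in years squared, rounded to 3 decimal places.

With y = 0.079:
  t   CF        PV=CF/(1+0.079)^t    t·PV        t(t+1)·PV
  1        25.00        23.1696        23.1696          46.3392
  2        25.00        21.4732        42.9464         128.8393
  3        25.00        19.9010        59.7031         238.8124
  4        25.00        18.4440        73.7758         368.8792
  5        25.00        17.0936        85.4679         512.8071
  6        25.00        15.8420        95.0523         665.3660
  7     1,025.00       601.9685     4,213.7794      33,710.2350
  Σ                    717.8919     4,593.8945      35,671.2783
P = 717.8919.
Convexity = Σ t(t+1)·PV / [P·(1+y)²] = 35,671.2783 / (717.8919 × 1.164241) = 42.67924.

42.679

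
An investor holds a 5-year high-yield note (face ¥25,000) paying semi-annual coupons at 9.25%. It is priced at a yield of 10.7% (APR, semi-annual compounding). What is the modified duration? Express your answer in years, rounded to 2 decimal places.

Periodic yield y = 0.0535. First find Macaulay duration:
  t   CF        PV=CF/(1+0.0535)^t    t·PV
  1     1,156.25     1,097.5320     1,097.5320
  2     1,156.25     1,041.7960     2,083.5919
  3     1,156.25       988.8903     2,966.6710
  4     1,156.25       938.6714     3,754.6856
  5     1,156.25       891.0028     4,455.0138
  6     1,156.25       845.7549     5,074.5292
  7     1,156.25       802.8048     5,619.6337
  8     1,156.25       762.0359     6,096.2871
  9     1,156.25       723.3373     6,510.0361
  10   26,156.25    15,532.0965   155,320.9650
  Σ                 23,623.9219   192,978.9454
P = 23,623.9219; Macaulay duration = 192,978.9454 / 23,623.9219 = 8.16879 half-year periods = 4.08440 years.
Modified duration = D_Mac / (1 + y) = 4.08440 / 1.0535 = 3.87698 years.

3.88 years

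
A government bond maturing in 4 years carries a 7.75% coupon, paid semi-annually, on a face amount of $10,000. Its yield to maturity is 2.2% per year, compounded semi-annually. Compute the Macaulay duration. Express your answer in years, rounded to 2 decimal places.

3.57 years

Periodic yield y = 0.011. Discount each cash flow and weight by its period:
  t   CF        PV=CF/(1+0.011)^t    t·PV
  1       387.50       383.2839       383.2839
  2       387.50       379.1136       758.2273
  3       387.50       374.9888     1,124.9663
  4       387.50       370.9088     1,483.6350
  5       387.50       366.8732     1,834.3658
  6       387.50       362.8815     2,177.2887
  7       387.50       358.9332     2,512.5323
  8    10,387.50     9,517.0378    76,136.3020
  Σ                 12,114.0206    86,410.6012
Price P = Σ PV = 12,114.0206.
Macaulay duration = Σ(t·PV) / P = 86,410.6012 / 12,114.0206 = 7.13311 half-year periods.
In years: 7.13311 / 2 = 3.56655 years.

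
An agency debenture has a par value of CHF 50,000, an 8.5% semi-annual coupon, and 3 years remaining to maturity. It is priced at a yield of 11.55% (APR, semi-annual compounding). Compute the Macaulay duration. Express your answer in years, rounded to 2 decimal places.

2.70 years

Periodic yield y = 0.05775. Discount each cash flow and weight by its period:
  t   CF        PV=CF/(1+0.05775)^t    t·PV
  1     2,125.00     2,008.9813     2,008.9813
  2     2,125.00     1,899.2969     3,798.5939
  3     2,125.00     1,795.6010     5,386.8029
  4     2,125.00     1,697.5665     6,790.2660
  5     2,125.00     1,604.8844     8,024.4222
  6    52,125.00    37,217.5572   223,305.3429
  Σ                 46,223.8873   249,314.4092
Price P = Σ PV = 46,223.8873.
Macaulay duration = Σ(t·PV) / P = 249,314.4092 / 46,223.8873 = 5.39363 half-year periods.
In years: 5.39363 / 2 = 2.69681 years.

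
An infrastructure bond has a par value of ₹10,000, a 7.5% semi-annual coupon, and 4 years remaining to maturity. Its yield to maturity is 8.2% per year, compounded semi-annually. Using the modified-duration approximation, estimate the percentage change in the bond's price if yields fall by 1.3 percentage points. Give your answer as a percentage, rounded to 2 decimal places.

+4.40%

Periodic yield y = 0.041. Modified duration first:
  t   CF        PV=CF/(1+0.041)^t    t·PV
  1       375.00       360.2305       360.2305
  2       375.00       346.0428       692.0856
  3       375.00       332.4138       997.2415
  4       375.00       319.3216     1,277.2866
  5       375.00       306.7451     1,533.7255
  6       375.00       294.6639     1,767.9832
  7       375.00       283.0585     1,981.4093
  8    10,375.00     7,522.8477    60,182.7816
  Σ                  9,765.3239    68,792.7437
P = 9,765.3239; D_Mac = 7.04459 half-year periods = 3.52230 yrs; D_mod = 3.52230/(1+0.041) = 3.38357 yrs.
ΔP/P ≈ -D_mod · Δy = -3.38357 × (-0.013) = +0.043986 = +4.3986%.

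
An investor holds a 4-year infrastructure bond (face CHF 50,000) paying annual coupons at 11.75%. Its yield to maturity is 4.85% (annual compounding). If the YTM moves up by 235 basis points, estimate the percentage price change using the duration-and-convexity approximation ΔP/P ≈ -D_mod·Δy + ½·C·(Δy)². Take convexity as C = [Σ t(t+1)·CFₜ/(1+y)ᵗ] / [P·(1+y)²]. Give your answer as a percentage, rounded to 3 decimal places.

-7.377%

With y = 0.0485:
  t   CF        PV=CF/(1+0.0485)^t    t·PV        t(t+1)·PV
  1     5,875.00     5,603.2427     5,603.2427      11,206.4855
  2     5,875.00     5,344.0560    10,688.1120      32,064.3361
  3     5,875.00     5,096.8584    15,290.5751      61,162.3006
  4    55,875.00    46,232.1187   184,928.4750     924,642.3749
  Σ                 62,276.2759   216,510.4049   1,029,075.4970
P = 62,276.2759; D_Mac = 3.47661 yrs; D_mod = 3.31580 yrs; C = 15.03100.
Duration effect: -3.31580 × (+0.0235) = -0.077921
Convexity effect: 0.5 × 15.03100 × (0.0235)² = +0.0041504
ΔP/P ≈ -0.077921 + 0.0041504 = -0.073771 = -7.3771%.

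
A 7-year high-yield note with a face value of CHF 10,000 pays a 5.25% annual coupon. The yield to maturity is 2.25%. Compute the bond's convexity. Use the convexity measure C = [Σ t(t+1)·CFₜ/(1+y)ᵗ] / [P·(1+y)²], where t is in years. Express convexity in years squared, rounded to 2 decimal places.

44.71

With y = 0.0225:
  t   CF        PV=CF/(1+0.0225)^t    t·PV        t(t+1)·PV
  1       525.00       513.4474       513.4474       1,026.8949
  2       525.00       502.1491     1,004.2982       3,012.8945
  3       525.00       491.0993     1,473.2980       5,893.1921
  4       525.00       480.2928     1,921.1710       9,605.8551
  5       525.00       469.7240     2,348.6198      14,091.7190
  6       525.00       459.3877     2,756.3265      19,294.2852
  7    10,525.00     9,006.9736    63,048.8149     504,390.5192
  Σ                 11,923.0739    73,065.9758     557,315.3600
P = 11,923.0739.
Convexity = Σ t(t+1)·PV / [P·(1+y)²] = 557,315.3600 / (11,923.0739 × 1.045506) = 44.70809.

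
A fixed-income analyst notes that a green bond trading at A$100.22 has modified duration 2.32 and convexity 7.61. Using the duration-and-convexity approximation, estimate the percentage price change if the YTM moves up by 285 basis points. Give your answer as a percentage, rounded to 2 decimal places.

-6.30%

Duration effect: -D_mod·Δy = -2.32 × (+0.0285) = -0.066120
Convexity effect: ½·C·(Δy)² = 0.5 × 7.61 × (0.0285)² = +0.00309061125
ΔP/P ≈ -0.066120 + 0.00309061125 = -0.06302938875
= -6.302938875%.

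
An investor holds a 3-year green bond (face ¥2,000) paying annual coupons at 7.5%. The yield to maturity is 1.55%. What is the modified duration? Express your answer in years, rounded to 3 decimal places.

2.769 years

Periodic yield y = 0.0155. First find Macaulay duration:
  t   CF        PV=CF/(1+0.0155)^t    t·PV
  1       150.00       147.7105       147.7105
  2       150.00       145.4559       290.9118
  3     2,150.00     2,053.0460     6,159.1380
  Σ                  2,346.2124     6,597.7603
P = 2,346.2124; Macaulay duration = 6,597.7603 / 2,346.2124 = 2.81209 years.
Modified duration = D_Mac / (1 + y) = 2.81209 / 1.0155 = 2.76917 years.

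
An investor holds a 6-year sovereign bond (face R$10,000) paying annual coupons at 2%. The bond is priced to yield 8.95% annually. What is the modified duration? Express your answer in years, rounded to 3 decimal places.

Periodic yield y = 0.0895. First find Macaulay duration:
  t   CF        PV=CF/(1+0.0895)^t    t·PV
  1       200.00       183.5704       183.5704
  2       200.00       168.4905       336.9811
  3       200.00       154.6494       463.9483
  4       200.00       141.9453       567.7813
  5       200.00       130.2848       651.4241
  6    10,200.00     6,098.6929    36,592.1573
  Σ                  6,877.6334    38,795.8625
P = 6,877.6334; Macaulay duration = 38,795.8625 / 6,877.6334 = 5.64087 years.
Modified duration = D_Mac / (1 + y) = 5.64087 / 1.0895 = 5.17749 years.

5.177 years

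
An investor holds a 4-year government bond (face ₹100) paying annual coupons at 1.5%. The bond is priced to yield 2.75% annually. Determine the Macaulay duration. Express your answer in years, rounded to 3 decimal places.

3.910 years

Periodic yield y = 0.0275. Discount each cash flow and weight by its year:
  t   CF        PV=CF/(1+0.0275)^t    t·PV
  1         1.50         1.4599         1.4599
  2         1.50         1.4208         2.8416
  3         1.50         1.3828         4.1483
  4       101.50        91.0623       364.2493
  Σ                     95.3257       372.6990
Price P = Σ PV = 95.3257.
Macaulay duration = Σ(t·PV) / P = 372.6990 / 95.3257 = 3.90974 years.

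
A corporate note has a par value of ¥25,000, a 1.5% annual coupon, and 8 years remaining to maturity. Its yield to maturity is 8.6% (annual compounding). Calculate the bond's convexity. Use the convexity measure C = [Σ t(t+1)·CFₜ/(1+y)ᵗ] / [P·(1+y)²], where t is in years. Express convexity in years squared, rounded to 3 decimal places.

With y = 0.086:
  t   CF        PV=CF/(1+0.086)^t    t·PV        t(t+1)·PV
  1       375.00       345.3039       345.3039         690.6077
  2       375.00       317.9594       635.9187       1,907.7562
  3       375.00       292.7803       878.3408       3,513.3631
  4       375.00       269.5951     1,078.3803       5,391.9017
  5       375.00       248.2459     1,241.2297       7,447.3780
  6       375.00       228.5874     1,371.5245       9,600.6714
  7       375.00       210.4856     1,473.3995      11,787.1963
  8    25,375.00    13,114.9745   104,919.7956     944,278.1605
  Σ                 15,027.9320   111,943.8930     984,617.0349
P = 15,027.9320.
Convexity = Σ t(t+1)·PV / [P·(1+y)²] = 984,617.0349 / (15,027.9320 × 1.179396) = 55.55312.

55.553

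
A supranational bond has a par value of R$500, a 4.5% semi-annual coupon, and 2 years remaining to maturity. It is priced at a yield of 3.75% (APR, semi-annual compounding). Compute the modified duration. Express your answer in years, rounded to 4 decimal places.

Periodic yield y = 0.01875. First find Macaulay duration:
  t   CF        PV=CF/(1+0.01875)^t    t·PV
  1        11.25        11.0429        11.0429
  2        11.25        10.8397        21.6794
  3        11.25        10.6402        31.9206
  4       511.25       474.6384     1,898.5534
  Σ                    507.1612     1,963.1964
P = 507.1612; Macaulay duration = 1,963.1964 / 507.1612 = 3.87095 half-year periods = 1.93548 years.
Modified duration = D_Mac / (1 + y) = 1.93548 / 1.01875 = 1.89985 years.

1.8999 years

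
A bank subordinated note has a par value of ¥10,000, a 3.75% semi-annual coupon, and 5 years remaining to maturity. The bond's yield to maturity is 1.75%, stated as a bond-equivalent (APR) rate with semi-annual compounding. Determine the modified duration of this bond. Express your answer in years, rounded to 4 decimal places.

4.5868 years

Periodic yield y = 0.00875. First find Macaulay duration:
  t   CF        PV=CF/(1+0.00875)^t    t·PV
  1       187.50       185.8736       185.8736
  2       187.50       184.2613       368.5226
  3       187.50       182.6630       547.9891
  4       187.50       181.0786       724.3143
  5       187.50       179.5079       897.5394
  6       187.50       177.9508     1,067.7049
  7       187.50       176.4073     1,234.8508
  8       187.50       174.8771     1,399.0166
  9       187.50       173.3602     1,560.2416
  10   10,187.50     9,337.5329    93,375.3289
  Σ                 10,953.5126   101,361.3818
P = 10,953.5126; Macaulay duration = 101,361.3818 / 10,953.5126 = 9.25378 half-year periods = 4.62689 years.
Modified duration = D_Mac / (1 + y) = 4.62689 / 1.00875 = 4.58676 years.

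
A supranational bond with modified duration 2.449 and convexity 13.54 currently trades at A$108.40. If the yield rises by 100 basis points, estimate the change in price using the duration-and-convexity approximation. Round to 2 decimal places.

Duration effect: -D_mod·Δy = -2.449 × (+0.01) = -0.024490
Convexity effect: ½·C·(Δy)² = 0.5 × 13.54 × (0.01)² = +0.0006770
ΔP/P ≈ -0.024490 + 0.0006770 = -0.023813
ΔP ≈ 108.40 × (-0.023813) = -2.5813292.

-A$2.58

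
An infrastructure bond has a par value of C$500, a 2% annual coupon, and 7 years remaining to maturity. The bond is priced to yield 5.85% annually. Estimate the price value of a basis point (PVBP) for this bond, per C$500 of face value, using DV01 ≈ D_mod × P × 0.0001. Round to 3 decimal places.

C$0.242

Periodic yield y = 0.0585.
  t   CF        PV=CF/(1+0.0585)^t    t·PV
  1        10.00         9.4473         9.4473
  2        10.00         8.9252        17.8504
  3        10.00         8.4319        25.2958
  4        10.00         7.9659        31.8637
  5        10.00         7.5257        37.6284
  6        10.00         7.1098        42.6585
  7       510.00       342.5580     2,397.9061
  Σ                    391.9639     2,562.6504
P = 391.9639; D_Mac = 6.53798 yrs; D_mod = 6.17664 yrs.
DV01 ≈ 6.17664 × 391.9639 × 0.0001 = 0.242102.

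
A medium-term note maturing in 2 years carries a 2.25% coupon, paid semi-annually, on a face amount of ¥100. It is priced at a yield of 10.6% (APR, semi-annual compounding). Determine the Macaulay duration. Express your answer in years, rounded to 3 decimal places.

1.964 years

Periodic yield y = 0.053. Discount each cash flow and weight by its period:
  t   CF        PV=CF/(1+0.053)^t    t·PV
  1        1.125         1.0684         1.0684
  2        1.125         1.0146         2.0292
  3        1.125         0.9635         2.8906
  4      101.125        82.2517       329.0069
  Σ                     85.2982       334.9951
Price P = Σ PV = 85.2982.
Macaulay duration = Σ(t·PV) / P = 334.9951 / 85.2982 = 3.92734 half-year periods.
In years: 3.92734 / 2 = 1.96367 years.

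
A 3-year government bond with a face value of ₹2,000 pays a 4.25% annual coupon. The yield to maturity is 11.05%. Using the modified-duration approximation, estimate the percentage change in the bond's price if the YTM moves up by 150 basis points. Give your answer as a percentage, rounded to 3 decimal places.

Periodic yield y = 0.1105. Modified duration first:
  t   CF        PV=CF/(1+0.1105)^t    t·PV
  1        85.00        76.5421        76.5421
  2        85.00        68.9258       137.8516
  3     2,085.00     1,522.4757     4,567.4271
  Σ                  1,667.9436     4,781.8208
P = 1,667.9436; D_Mac = 2.86690 yrs; D_mod = 2.86690/(1+0.1105) = 2.58163 yrs.
ΔP/P ≈ -D_mod · Δy = -2.58163 × (+0.015) = -0.038724 = -3.8724%.

-3.872%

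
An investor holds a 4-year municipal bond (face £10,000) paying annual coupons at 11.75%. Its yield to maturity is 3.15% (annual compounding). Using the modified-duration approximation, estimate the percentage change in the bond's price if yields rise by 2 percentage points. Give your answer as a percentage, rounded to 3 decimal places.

-6.771%

Periodic yield y = 0.0315. Modified duration first:
  t   CF        PV=CF/(1+0.0315)^t    t·PV
  1     1,175.00     1,139.1178     1,139.1178
  2     1,175.00     1,104.3314     2,208.6627
  3     1,175.00     1,070.6072     3,211.8217
  4    11,175.00     9,871.2148    39,484.8592
  Σ                 13,185.2712    46,044.4614
P = 13,185.2712; D_Mac = 3.49211 yrs; D_mod = 3.49211/(1+0.0315) = 3.38547 yrs.
ΔP/P ≈ -D_mod · Δy = -3.38547 × (+0.02) = -0.067709 = -6.7709%.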